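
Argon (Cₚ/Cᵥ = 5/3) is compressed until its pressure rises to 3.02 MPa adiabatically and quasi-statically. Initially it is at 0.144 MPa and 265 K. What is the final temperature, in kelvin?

Adiabatic: T₂/T₁ = (P₂/P₁)^((γ−1)/γ).
T₂ = 265 × (3.02/0.144)^(2/5) = 895.2 K.

T₂ ≈ 895 K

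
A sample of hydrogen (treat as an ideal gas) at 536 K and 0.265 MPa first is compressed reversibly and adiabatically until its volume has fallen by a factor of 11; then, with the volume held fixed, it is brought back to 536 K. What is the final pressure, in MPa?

P₃ ≈ 2.92 MPa

For a diatomic ideal gas γ = 7/5.
Adiabatic step (PV^γ = const): P₂ = 0.265×11^(7/5) = 7.607 MPa; T₂ = 536×11^(2/5) = 1399 K.
Isochoric: P₃ = P₂(T₃/T₂) = 7.607 × (536/1399) = 2.915 MPa.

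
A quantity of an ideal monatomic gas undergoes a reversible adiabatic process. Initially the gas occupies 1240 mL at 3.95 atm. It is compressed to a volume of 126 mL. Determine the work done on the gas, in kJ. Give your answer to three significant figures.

W ≈ 2.67 kJ

γ = 5/3 for a monatomic ideal gas.
P₂ = P₁(V₁/V₂)^γ = 3.95×(1240/126)^(5/3) = 178.5 atm.
For a reversible adiabat, W_by_gas = (P₁V₁ − P₂V₂)/(γ−1).
W_by = (400200×0.00124 − 1.809×10^7×0.000126) / (2/3) = -2674 J.
W_on_gas = −W_by = 2674 J.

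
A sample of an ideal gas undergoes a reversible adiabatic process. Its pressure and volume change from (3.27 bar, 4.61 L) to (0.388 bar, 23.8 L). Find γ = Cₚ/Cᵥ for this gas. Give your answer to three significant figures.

PV^γ = const ⇒ γ = ln(P₂/P₁) / ln(V₁/V₂).
γ = ln(0.388/3.27) / ln(4.61/23.8) = 1.299.

γ ≈ 1.30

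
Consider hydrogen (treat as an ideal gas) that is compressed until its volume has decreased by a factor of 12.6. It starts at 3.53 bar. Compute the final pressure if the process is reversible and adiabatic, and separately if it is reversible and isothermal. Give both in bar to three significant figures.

adiabatic: 123 bar; isothermal: 44.5 bar

For a diatomic ideal gas γ = 7/5.
Isothermal: P₂ = P₁(V₁/V₂) = 3.53×12.6 = 44.48 bar.
Adiabatic: P₂ = P₁(V₁/V₂)^γ = 3.53×12.6^(7/5) = 122.5 bar.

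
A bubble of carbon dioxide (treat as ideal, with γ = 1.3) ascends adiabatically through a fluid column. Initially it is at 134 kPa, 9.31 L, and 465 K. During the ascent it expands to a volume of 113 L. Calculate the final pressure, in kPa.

P₂ ≈ 5.22 kPa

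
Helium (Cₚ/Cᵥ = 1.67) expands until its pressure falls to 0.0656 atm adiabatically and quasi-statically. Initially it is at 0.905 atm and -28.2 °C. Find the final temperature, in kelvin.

T₂ ≈ 85.5 K

Along an adiabat T P^((1−γ)/γ) is constant, so T₂ = T₁ (P₂/P₁)^((γ−1)/γ).
T₁ = -28.2 °C = 244.9 K.
T₂ = 244.9 × (0.0656/0.905)^(0.401) = 85.47 K.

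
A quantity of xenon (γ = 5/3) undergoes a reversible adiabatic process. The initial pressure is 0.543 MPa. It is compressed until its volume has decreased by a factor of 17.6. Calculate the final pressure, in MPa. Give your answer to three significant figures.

P₂ ≈ 64.7 MPa

Adiabatic: P₁V₁^γ = P₂V₂^γ ⇒ P₂ = P₁ (V₁/V₂)^γ.
P₂ = 0.543 × 17.6^(5/3) = 64.66 MPa.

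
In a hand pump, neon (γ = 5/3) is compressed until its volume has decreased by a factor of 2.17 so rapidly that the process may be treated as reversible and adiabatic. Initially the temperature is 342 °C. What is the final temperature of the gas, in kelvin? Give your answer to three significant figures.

T₂ ≈ 1030 K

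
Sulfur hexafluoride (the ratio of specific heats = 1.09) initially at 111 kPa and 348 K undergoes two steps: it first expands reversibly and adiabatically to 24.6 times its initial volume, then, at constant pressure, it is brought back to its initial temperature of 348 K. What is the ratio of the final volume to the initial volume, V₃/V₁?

V₃/V₁ ≈ 32.8

Adiabatic step: V₂/V₁ = 24.6; T₂ = T₁·(1/24.6)^(0.09) = 260.9 K.
Isobaric step: V₃/V₂ = T₃/T₂ = 348/260.9.
V₃/V₁ = (V₂/V₁)(V₃/V₂) = 24.6 × (348/260.9) = 32.82.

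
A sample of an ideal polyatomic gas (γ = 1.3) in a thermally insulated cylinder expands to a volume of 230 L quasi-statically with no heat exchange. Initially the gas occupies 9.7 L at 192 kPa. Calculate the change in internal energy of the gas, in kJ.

P₂ = P₁(V₁/V₂)^γ = 192×(9.7/230)^(1.3) = 3.132 kPa.
For a reversible adiabat, W_by_gas = (P₁V₁ − P₂V₂)/(γ−1).
W_by = (192000×0.0097 − 3132×0.23) / (0.3) = 3807 J.
Q = 0 ⇒ ΔU = −W_by = -3807 J.

ΔU ≈ -3.81 kJ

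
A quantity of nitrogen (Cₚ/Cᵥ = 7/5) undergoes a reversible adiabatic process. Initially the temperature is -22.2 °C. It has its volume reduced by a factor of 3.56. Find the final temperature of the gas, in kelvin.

For a reversible adiabat TV^(γ−1) is constant, so T₂ = T₁ (V₁/V₂)^(γ−1).
T₁ = -22.2 °C = 250.9 K.
T₂ = 250.9 × 3.56^(2/5) = 417 K.

T₂ ≈ 417 K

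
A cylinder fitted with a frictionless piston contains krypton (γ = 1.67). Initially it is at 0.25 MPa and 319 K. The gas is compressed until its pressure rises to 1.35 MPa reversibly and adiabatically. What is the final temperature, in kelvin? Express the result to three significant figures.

T₂ ≈ 628 K

Along an adiabat T P^((1−γ)/γ) is constant, so T₂ = T₁ (P₂/P₁)^((γ−1)/γ).
T₂ = 319 × (1.35/0.25)^(0.401) = 627.5 K.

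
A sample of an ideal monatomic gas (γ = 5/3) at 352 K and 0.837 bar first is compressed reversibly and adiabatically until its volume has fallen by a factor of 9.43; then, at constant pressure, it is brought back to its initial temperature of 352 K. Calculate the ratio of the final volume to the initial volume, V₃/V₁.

Adiabatic step: V₂/V₁ = 0.106; T₂ = T₁·9.43^(2/3) = 1571 K.
Isobaric step: V₃/V₂ = T₃/T₂ = 352/1571.
V₃/V₁ = (V₂/V₁)(V₃/V₂) = 0.106 × (352/1571) = 0.02376.

V₃/V₁ ≈ 0.0238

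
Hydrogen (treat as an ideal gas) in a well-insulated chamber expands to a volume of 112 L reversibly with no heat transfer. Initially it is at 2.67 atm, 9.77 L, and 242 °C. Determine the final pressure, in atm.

P₂ ≈ 0.0878 atm

Since PV^γ is constant along a reversible adiabat, P₂ = P₁ (V₁/V₂)^γ.
γ = 7/5 for a diatomic ideal gas.
P₂ = 2.67 × (9.77/112)^(7/5) = 0.08779 atm.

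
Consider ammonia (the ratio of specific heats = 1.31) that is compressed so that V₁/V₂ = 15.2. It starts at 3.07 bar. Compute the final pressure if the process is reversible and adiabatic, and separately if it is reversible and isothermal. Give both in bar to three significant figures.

adiabatic: 108 bar; isothermal: 46.7 bar

Isothermal: P₂ = P₁(V₁/V₂) = 3.07×15.2 = 46.66 bar.
Adiabatic: P₂ = P₁(V₁/V₂)^γ = 3.07×15.2^(1.31) = 108.5 bar.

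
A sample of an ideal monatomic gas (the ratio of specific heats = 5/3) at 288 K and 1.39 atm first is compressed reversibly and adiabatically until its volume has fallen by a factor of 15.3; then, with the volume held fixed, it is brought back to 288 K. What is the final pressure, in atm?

P₃ ≈ 21.3 atm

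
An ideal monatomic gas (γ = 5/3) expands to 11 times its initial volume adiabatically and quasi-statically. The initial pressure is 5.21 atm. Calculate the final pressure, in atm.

P₂ ≈ 0.0958 atm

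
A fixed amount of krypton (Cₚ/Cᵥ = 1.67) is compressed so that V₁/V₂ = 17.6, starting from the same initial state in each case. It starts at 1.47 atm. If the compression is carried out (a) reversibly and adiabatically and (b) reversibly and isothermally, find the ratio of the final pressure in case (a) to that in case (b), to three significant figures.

P_adiabatic / P_isothermal ≈ 6.83

Isothermal: P_b = P₁(V₁/V₂) = 1.47×17.6.
Adiabatic: P_a = P₁(V₁/V₂)^γ = 1.47×17.6^(1.67).
P_a/P_b = (V₁/V₂)^(γ−1) = 17.6^(0.67) = 6.831.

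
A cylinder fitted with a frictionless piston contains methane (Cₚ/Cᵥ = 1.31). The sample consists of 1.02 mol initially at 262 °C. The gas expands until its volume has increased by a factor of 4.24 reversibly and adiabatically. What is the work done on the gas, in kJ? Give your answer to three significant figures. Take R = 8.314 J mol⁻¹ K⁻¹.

Adiabatic: T₁V₁^(γ−1) = T₂V₂^(γ−1) ⇒ T₂ = T₁ (V₁/V₂)^(γ−1).
T₁ = 262 °C = 535.1 K.
T₂ = 535.1 × (1/4.24)^(0.31) = 342 K.
Q = 0, so ΔU = W_on_gas = nCᵥΔT with Cᵥ = R/(γ−1) = 26.82 J/(mol·K).
ΔU = 1.02 × 26.82 × (342 − 535.1) = -5284 J.

W ≈ -5.28 kJ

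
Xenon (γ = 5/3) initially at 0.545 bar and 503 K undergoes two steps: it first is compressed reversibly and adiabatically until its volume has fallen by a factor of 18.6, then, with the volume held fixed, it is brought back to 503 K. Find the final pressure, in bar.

P₃ ≈ 10.1 bar

Adiabatic step (PV^γ = const): P₂ = 0.545×18.6^(5/3) = 71.16 bar; T₂ = 503×18.6^(2/3) = 3531 K.
Isochoric: P₃ = P₂(T₃/T₂) = 71.16 × (503/3531) = 10.14 bar.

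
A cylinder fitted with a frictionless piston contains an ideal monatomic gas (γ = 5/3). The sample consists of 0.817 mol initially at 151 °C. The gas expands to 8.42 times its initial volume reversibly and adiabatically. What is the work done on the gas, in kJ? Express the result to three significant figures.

W ≈ -3.28 kJ

Adiabatic: T₁V₁^(γ−1) = T₂V₂^(γ−1) ⇒ T₂ = T₁ (V₁/V₂)^(γ−1).
T₁ = 151 °C = 424.1 K.
T₂ = 424.1 × (1/8.42)^(2/3) = 102.5 K.
Q = 0, so ΔU = W_on_gas = nCᵥΔT with Cᵥ = R/(γ−1) = 12.47 J/(mol·K).
ΔU = 0.817 × 12.47 × (102.5 − 424.1) = -3277 J.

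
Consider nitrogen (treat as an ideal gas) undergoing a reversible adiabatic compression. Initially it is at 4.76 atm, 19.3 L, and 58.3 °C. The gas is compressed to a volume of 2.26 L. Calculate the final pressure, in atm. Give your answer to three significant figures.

Since PV^γ is constant along a reversible adiabat, P₂ = P₁ (V₁/V₂)^γ.
γ = 7/5 for a diatomic ideal gas.
P₂ = 4.76 × (19.3/2.26)^(7/5) = 95.86 atm.

P₂ ≈ 95.9 atm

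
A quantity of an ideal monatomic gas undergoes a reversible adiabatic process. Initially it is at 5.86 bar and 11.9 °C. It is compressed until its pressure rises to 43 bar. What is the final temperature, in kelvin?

T₂ ≈ 633 K

Along an adiabat T P^((1−γ)/γ) is constant, so T₂ = T₁ (P₂/P₁)^((γ−1)/γ).
For a monatomic ideal gas γ = 5/3, so (γ−1)/γ = 2/5.
T₁ = 11.9 °C = 285 K.
T₂ = 285 × (43/5.86)^(2/5) = 632.6 K.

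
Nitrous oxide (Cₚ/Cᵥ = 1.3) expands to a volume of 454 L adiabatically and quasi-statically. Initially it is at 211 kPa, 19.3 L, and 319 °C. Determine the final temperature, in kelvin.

T₂ ≈ 230 K

For a reversible adiabat TV^(γ−1) is constant, so T₂ = T₁ (V₁/V₂)^(γ−1).
T₁ = 319 °C = 592.1 K.
T₂ = 592.1 × (19.3/454)^(0.3) = 229.6 K.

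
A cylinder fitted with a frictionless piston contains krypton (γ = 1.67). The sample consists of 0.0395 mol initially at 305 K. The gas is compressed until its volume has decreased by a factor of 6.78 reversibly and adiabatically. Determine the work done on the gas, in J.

W ≈ 389 J

For a reversible adiabat TV^(γ−1) is constant, so T₂ = T₁ (V₁/V₂)^(γ−1).
T₂ = 305 × 6.78^(0.67) = 1100 K.
Q = 0, so ΔU = W_on_gas = nCᵥΔT with Cᵥ = R/(γ−1) = 12.41 J/(mol·K).
ΔU = 0.0395 × 12.41 × (1100 − 305) = 389.5 J.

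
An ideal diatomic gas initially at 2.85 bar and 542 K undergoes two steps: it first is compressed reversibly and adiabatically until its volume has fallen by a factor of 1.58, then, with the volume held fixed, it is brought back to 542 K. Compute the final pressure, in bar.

P₃ ≈ 4.50 bar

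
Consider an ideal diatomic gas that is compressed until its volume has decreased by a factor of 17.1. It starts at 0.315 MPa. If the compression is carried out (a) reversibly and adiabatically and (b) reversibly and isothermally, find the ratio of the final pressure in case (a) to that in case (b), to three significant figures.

P_adiabatic / P_isothermal ≈ 3.11

For a diatomic ideal gas γ = 7/5.
Isothermal: P_b = P₁(V₁/V₂) = 0.315×17.1.
Adiabatic: P_a = P₁(V₁/V₂)^γ = 0.315×17.1^(7/5).
P_a/P_b = (V₁/V₂)^(γ−1) = 17.1^(2/5) = 3.113.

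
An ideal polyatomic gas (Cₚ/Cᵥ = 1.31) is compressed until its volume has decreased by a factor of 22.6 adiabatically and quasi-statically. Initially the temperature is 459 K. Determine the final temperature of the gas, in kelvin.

Adiabatic: T₁V₁^(γ−1) = T₂V₂^(γ−1) ⇒ T₂ = T₁ (V₁/V₂)^(γ−1).
T₂ = 459 × 22.6^(0.31) = 1207 K.

T₂ ≈ 1210 K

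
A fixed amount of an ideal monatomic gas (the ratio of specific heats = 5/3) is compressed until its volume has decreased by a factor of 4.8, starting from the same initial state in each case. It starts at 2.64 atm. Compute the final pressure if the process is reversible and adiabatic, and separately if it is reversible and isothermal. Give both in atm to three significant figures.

adiabatic: 36.1 atm; isothermal: 12.7 atm

Isothermal: P₂ = P₁(V₁/V₂) = 2.64×4.8 = 12.67 atm.
Adiabatic: P₂ = P₁(V₁/V₂)^γ = 2.64×4.8^(5/3) = 36.06 atm.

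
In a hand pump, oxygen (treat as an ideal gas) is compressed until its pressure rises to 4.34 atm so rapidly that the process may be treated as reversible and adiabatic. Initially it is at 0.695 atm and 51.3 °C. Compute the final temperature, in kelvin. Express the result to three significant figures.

Adiabatic: T₂/T₁ = (P₂/P₁)^((γ−1)/γ).
For a diatomic ideal gas γ = 7/5, so (γ−1)/γ = 2/7.
T₁ = 51.3 °C = 324.4 K.
T₂ = 324.4 × (4.34/0.695)^(2/7) = 547.6 K.

T₂ ≈ 548 K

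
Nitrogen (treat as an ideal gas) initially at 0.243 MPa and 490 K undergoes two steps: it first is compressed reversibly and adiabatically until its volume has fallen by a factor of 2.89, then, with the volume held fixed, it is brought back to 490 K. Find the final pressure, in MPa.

For a diatomic ideal gas γ = 7/5.
Adiabatic step (PV^γ = const): P₂ = 0.243×2.89^(7/5) = 1.074 MPa; T₂ = 490×2.89^(2/5) = 749.1 K.
Isochoric: P₃ = P₂(T₃/T₂) = 1.074 × (490/749.1) = 0.7023 MPa.

P₃ ≈ 0.702 MPa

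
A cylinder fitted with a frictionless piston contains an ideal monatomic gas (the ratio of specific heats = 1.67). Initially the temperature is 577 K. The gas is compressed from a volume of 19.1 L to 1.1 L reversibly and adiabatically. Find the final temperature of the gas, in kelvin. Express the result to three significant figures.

T₂ ≈ 3910 K

Adiabatic: T₁V₁^(γ−1) = T₂V₂^(γ−1) ⇒ T₂ = T₁ (V₁/V₂)^(γ−1).
T₂ = 577 × (19.1/1.1)^(0.67) = 3906 K.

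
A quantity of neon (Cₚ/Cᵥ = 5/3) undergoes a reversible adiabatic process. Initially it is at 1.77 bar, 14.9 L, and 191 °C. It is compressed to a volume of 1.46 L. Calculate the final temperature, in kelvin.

T₂ ≈ 2180 K

Adiabatic: T₁V₁^(γ−1) = T₂V₂^(γ−1) ⇒ T₂ = T₁ (V₁/V₂)^(γ−1).
T₁ = 191 °C = 464.1 K.
T₂ = 464.1 × (14.9/1.46)^(2/3) = 2184 K.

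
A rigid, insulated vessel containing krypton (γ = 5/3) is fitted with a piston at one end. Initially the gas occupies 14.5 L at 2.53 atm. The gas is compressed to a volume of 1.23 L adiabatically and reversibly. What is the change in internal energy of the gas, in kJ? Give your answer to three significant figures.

P₂ = P₁(V₁/V₂)^γ = 2.53×(14.5/1.23)^(5/3) = 154.5 atm.
For a reversible adiabat, W_by_gas = (P₁V₁ − P₂V₂)/(γ−1).
W_by = (256400×0.0145 − 1.565×10^7×0.00123) / (2/3) = -23300 J.
Q = 0 ⇒ ΔU = −W_by = 23300 J.

ΔU ≈ 23.3 kJ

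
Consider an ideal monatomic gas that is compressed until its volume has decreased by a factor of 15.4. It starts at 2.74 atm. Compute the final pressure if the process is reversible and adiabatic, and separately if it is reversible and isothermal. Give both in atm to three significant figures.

adiabatic: 261 atm; isothermal: 42.2 atm

For a monatomic ideal gas γ = 5/3.
Isothermal: P₂ = P₁(V₁/V₂) = 2.74×15.4 = 42.2 atm.
Adiabatic: P₂ = P₁(V₁/V₂)^γ = 2.74×15.4^(5/3) = 261.2 atm.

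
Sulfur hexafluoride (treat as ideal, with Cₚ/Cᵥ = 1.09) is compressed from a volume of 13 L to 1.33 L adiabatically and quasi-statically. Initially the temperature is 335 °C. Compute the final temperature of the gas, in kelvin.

T₂ ≈ 747 K

For a reversible adiabat TV^(γ−1) is constant, so T₂ = T₁ (V₁/V₂)^(γ−1).
T₁ = 335 °C = 608.1 K.
T₂ = 608.1 × (13/1.33)^(0.09) = 746.7 K.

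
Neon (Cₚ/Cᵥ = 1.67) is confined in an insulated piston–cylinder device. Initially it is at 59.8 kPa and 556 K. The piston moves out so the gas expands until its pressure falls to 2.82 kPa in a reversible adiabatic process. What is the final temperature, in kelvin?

T₂ ≈ 163 K

Along an adiabat T P^((1−γ)/γ) is constant, so T₂ = T₁ (P₂/P₁)^((γ−1)/γ).
T₂ = 556 × (2.82/59.8)^(0.401) = 163.3 K.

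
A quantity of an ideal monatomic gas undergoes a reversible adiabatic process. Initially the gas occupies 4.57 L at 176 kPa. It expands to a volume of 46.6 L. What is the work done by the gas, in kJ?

γ = 5/3 for a monatomic ideal gas.
P₂ = P₁(V₁/V₂)^γ = 176×(4.57/46.6)^(5/3) = 3.671 kPa.
For a reversible adiabat, W_by_gas = (P₁V₁ − P₂V₂)/(γ−1).
W_by = (176000×0.00457 − 3671×0.0466) / (2/3) = 949.9 J.

W ≈ 0.950 kJ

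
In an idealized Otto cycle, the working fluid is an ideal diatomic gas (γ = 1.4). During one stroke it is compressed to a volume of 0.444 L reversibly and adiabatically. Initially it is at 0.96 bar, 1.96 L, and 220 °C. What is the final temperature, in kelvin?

For a reversible adiabat TV^(γ−1) is constant, so T₂ = T₁ (V₁/V₂)^(γ−1).
T₁ = 220 °C = 493.1 K.
T₂ = 493.1 × (1.96/0.444)^(0.4) = 893.2 K.

T₂ ≈ 893 K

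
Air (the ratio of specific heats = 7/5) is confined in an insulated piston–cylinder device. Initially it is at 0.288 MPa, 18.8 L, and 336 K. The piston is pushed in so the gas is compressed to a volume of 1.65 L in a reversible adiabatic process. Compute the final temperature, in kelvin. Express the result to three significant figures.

T₂ ≈ 889 K

Adiabatic: T₁V₁^(γ−1) = T₂V₂^(γ−1) ⇒ T₂ = T₁ (V₁/V₂)^(γ−1).
T₂ = 336 × (18.8/1.65)^(2/5) = 889.2 K.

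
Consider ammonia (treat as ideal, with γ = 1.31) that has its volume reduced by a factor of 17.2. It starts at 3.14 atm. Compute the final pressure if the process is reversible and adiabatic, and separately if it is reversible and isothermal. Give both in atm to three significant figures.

adiabatic: 130 atm; isothermal: 54.0 atm

Isothermal: P₂ = P₁(V₁/V₂) = 3.14×17.2 = 54.01 atm.
Adiabatic: P₂ = P₁(V₁/V₂)^γ = 3.14×17.2^(1.31) = 130.5 atm.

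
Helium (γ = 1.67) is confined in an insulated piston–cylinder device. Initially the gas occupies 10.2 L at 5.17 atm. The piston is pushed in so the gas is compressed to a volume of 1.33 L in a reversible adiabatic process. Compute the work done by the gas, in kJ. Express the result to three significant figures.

P₂ = P₁(V₁/V₂)^γ = 5.17×(10.2/1.33)^(1.67) = 155.2 atm.
For a reversible adiabat, W_by_gas = (P₁V₁ − P₂V₂)/(γ−1).
W_by = (523900×0.0102 − 1.573×10^7×0.00133) / (0.67) = -23250 J.

W ≈ -23.3 kJ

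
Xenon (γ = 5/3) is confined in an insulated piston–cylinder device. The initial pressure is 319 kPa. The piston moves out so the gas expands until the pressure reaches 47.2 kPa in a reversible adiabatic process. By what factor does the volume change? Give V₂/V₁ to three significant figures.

V₂/V₁ ≈ 3.15

From PV^γ = const, V₂/V₁ = (P₁/P₂)^(1/γ).
V₂/V₁ = (319/47.2)^(3/5) = 3.147.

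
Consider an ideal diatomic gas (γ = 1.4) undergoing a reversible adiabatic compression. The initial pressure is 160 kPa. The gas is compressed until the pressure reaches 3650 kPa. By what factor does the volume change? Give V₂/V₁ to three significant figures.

V₂/V₁ ≈ 0.107

From PV^γ = const, V₂/V₁ = (P₁/P₂)^(1/γ).
V₂/V₁ = (160/3650)^(0.714) = 0.1071.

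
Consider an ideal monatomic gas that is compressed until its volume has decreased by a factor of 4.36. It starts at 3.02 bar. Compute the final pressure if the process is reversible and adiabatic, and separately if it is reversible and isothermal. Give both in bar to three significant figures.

adiabatic: 35.1 bar; isothermal: 13.2 bar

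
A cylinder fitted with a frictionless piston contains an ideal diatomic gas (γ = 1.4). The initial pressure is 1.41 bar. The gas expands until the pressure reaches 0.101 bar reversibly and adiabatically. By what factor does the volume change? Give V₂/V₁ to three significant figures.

From PV^γ = const, V₂/V₁ = (P₁/P₂)^(1/γ).
V₂/V₁ = (1.41/0.101)^(0.714) = 6.573.

V₂/V₁ ≈ 6.57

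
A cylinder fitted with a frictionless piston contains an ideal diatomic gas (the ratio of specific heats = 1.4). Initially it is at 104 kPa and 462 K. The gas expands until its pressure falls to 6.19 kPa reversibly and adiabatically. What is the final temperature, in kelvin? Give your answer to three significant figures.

Adiabatic: T₂/T₁ = (P₂/P₁)^((γ−1)/γ).
T₂ = 462 × (6.19/104)^(0.286) = 206.3 K.

T₂ ≈ 206 K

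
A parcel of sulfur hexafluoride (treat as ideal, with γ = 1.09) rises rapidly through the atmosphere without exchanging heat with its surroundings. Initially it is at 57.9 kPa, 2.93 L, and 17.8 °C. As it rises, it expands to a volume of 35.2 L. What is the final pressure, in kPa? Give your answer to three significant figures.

Adiabatic: P₁V₁^γ = P₂V₂^γ ⇒ P₂ = P₁ (V₁/V₂)^γ.
P₂ = 57.9 × (2.93/35.2)^(1.09) = 3.853 kPa.

P₂ ≈ 3.85 kPa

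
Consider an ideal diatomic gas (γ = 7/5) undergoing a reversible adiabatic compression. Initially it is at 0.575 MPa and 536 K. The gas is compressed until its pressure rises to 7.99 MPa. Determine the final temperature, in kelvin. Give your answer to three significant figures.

Along an adiabat T P^((1−γ)/γ) is constant, so T₂ = T₁ (P₂/P₁)^((γ−1)/γ).
T₂ = 536 × (7.99/0.575)^(2/7) = 1137 K.

T₂ ≈ 1140 K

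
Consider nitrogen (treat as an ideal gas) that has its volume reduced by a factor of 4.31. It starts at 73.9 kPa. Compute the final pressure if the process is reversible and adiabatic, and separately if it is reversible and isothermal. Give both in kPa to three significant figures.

adiabatic: 571 kPa; isothermal: 319 kPa

For a diatomic ideal gas γ = 7/5.
Isothermal: P₂ = P₁(V₁/V₂) = 73.9×4.31 = 318.5 kPa.
Adiabatic: P₂ = P₁(V₁/V₂)^γ = 73.9×4.31^(7/5) = 571.4 kPa.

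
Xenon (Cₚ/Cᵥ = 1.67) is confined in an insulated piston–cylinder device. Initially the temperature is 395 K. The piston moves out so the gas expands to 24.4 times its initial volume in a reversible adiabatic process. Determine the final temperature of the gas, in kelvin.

Adiabatic: T₁V₁^(γ−1) = T₂V₂^(γ−1) ⇒ T₂ = T₁ (V₁/V₂)^(γ−1).
T₂ = 395 × (1/24.4)^(0.67) = 46.46 K.

T₂ ≈ 46.5 K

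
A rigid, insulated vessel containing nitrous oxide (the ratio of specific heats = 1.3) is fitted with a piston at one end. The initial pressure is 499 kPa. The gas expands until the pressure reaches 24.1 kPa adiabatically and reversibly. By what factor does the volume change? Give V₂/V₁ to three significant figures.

V₂/V₁ ≈ 10.3

From PV^γ = const, V₂/V₁ = (P₁/P₂)^(1/γ).
V₂/V₁ = (499/24.1)^(0.769) = 10.29.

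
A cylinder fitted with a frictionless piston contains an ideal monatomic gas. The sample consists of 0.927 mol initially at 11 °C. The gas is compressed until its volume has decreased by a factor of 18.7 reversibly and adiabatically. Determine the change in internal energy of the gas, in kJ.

ΔU ≈ 19.9 kJ

For a reversible adiabat TV^(γ−1) is constant, so T₂ = T₁ (V₁/V₂)^(γ−1).
γ = 5/3 for a monatomic ideal gas, so γ−1 = 2/3.
T₁ = 11 °C = 284.1 K.
T₂ = 284.1 × 18.7^(2/3) = 2002 K.
Q = 0, so ΔU = W_on_gas = nCᵥΔT with Cᵥ = R/(γ−1) = 12.47 J/(mol·K).
ΔU = 0.927 × 12.47 × (2002 − 284.1) = 19860 J.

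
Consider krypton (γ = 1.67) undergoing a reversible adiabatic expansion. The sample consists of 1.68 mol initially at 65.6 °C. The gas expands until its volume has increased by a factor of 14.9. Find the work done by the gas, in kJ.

W ≈ 5.91 kJ

For a reversible adiabat TV^(γ−1) is constant, so T₂ = T₁ (V₁/V₂)^(γ−1).
T₁ = 65.6 °C = 338.8 K.
T₂ = 338.8 × (1/14.9)^(0.67) = 55.44 K.
Q = 0, so ΔU = W_on_gas = nCᵥΔT with Cᵥ = R/(γ−1) = 12.41 J/(mol·K).
ΔU = 1.68 × 12.41 × (55.44 − 338.8) = -5906 J.
Work done by the gas = −ΔU = 5906 J.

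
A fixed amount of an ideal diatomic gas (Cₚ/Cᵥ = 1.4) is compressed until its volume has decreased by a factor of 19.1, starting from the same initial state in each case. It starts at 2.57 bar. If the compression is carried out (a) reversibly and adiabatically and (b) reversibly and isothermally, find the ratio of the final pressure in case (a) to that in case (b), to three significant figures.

Isothermal: P_b = P₁(V₁/V₂) = 2.57×19.1.
Adiabatic: P_a = P₁(V₁/V₂)^γ = 2.57×19.1^(1.4).
P_a/P_b = (V₁/V₂)^(γ−1) = 19.1^(0.4) = 3.254.

P_adiabatic / P_isothermal ≈ 3.25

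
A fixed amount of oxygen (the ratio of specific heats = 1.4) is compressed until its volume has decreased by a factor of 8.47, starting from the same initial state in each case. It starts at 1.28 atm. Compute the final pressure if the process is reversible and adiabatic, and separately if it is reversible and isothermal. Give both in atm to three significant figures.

adiabatic: 25.5 atm; isothermal: 10.8 atm

Isothermal: P₂ = P₁(V₁/V₂) = 1.28×8.47 = 10.84 atm.
Adiabatic: P₂ = P₁(V₁/V₂)^γ = 1.28×8.47^(1.4) = 25.48 atm.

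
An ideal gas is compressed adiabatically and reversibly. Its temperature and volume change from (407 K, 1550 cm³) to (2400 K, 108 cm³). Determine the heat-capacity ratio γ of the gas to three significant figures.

TV^(γ−1) = const ⇒ γ − 1 = ln(T₂/T₁) / ln(V₁/V₂).
γ = 1 + ln(2400/407) / ln(1550/108) = 1.666.

γ ≈ 1.67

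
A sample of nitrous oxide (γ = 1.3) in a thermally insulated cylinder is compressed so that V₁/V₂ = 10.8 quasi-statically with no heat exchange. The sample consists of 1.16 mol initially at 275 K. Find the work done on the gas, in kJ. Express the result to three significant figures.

W ≈ 9.21 kJ

For a reversible adiabat TV^(γ−1) is constant, so T₂ = T₁ (V₁/V₂)^(γ−1).
T₂ = 275 × 10.8^(0.3) = 561.5 K.
Q = 0, so ΔU = W_on_gas = nCᵥΔT with Cᵥ = R/(γ−1) = 27.71 J/(mol·K).
ΔU = 1.16 × 27.71 × (561.5 − 275) = 9211 J.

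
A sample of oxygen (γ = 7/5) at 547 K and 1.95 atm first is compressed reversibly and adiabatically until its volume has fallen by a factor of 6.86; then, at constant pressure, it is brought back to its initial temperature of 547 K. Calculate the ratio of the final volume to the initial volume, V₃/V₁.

V₃/V₁ ≈ 0.0675

Adiabatic step: V₂/V₁ = 0.1458; T₂ = T₁·6.86^(2/5) = 1182 K.
Isobaric step: V₃/V₂ = T₃/T₂ = 547/1182.
V₃/V₁ = (V₂/V₁)(V₃/V₂) = 0.1458 × (547/1182) = 0.06748.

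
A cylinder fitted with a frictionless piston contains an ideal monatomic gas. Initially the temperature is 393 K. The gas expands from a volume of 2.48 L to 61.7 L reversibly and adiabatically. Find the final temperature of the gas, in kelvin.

T₂ ≈ 46.1 K

For a reversible adiabat TV^(γ−1) is constant, so T₂ = T₁ (V₁/V₂)^(γ−1).
For a monatomic ideal gas γ = 5/3, so γ−1 = 2/3.
T₂ = 393 × (2.48/61.7)^(2/3) = 46.11 K.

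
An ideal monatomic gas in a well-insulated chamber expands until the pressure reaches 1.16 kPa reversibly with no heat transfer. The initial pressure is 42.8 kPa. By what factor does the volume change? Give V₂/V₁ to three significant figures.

V₂/V₁ ≈ 8.71

From PV^γ = const, V₂/V₁ = (P₁/P₂)^(1/γ).
For a monatomic ideal gas γ = 5/3.
V₂/V₁ = (42.8/1.16)^(3/5) = 8.713.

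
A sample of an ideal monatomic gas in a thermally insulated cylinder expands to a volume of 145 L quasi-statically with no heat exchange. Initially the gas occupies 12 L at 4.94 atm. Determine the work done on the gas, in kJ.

W ≈ -7.30 kJ

γ = 5/3 for a monatomic ideal gas.
P₂ = P₁(V₁/V₂)^γ = 4.94×(12/145)^(5/3) = 0.07764 atm.
For a reversible adiabat, W_by_gas = (P₁V₁ − P₂V₂)/(γ−1).
W_by = (500500×0.012 − 7867×0.145) / (2/3) = 7299 J.
W_on_gas = −W_by = -7299 J.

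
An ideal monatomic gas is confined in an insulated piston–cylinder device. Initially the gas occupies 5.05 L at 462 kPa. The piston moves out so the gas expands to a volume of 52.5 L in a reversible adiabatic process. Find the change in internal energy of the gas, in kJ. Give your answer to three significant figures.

ΔU ≈ -2.76 kJ

γ = 5/3 for a monatomic ideal gas.
P₂ = P₁(V₁/V₂)^γ = 462×(5.05/52.5)^(5/3) = 9.33 kPa.
For a reversible adiabat, W_by_gas = (P₁V₁ − P₂V₂)/(γ−1).
W_by = (462000×0.00505 − 9330×0.0525) / (2/3) = 2765 J.
Q = 0 ⇒ ΔU = −W_by = -2765 J.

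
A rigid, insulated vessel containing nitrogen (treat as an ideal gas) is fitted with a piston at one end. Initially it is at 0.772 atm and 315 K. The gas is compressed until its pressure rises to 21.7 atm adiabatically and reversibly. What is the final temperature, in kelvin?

T₂ ≈ 817 K

Along an adiabat T P^((1−γ)/γ) is constant, so T₂ = T₁ (P₂/P₁)^((γ−1)/γ).
For a diatomic ideal gas γ = 7/5, so (γ−1)/γ = 2/7.
T₂ = 315 × (21.7/0.772)^(2/7) = 817.1 K.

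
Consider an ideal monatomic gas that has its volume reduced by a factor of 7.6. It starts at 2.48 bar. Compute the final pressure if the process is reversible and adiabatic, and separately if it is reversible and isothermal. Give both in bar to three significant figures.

adiabatic: 72.9 bar; isothermal: 18.8 bar

For a monatomic ideal gas γ = 5/3.
Isothermal: P₂ = P₁(V₁/V₂) = 2.48×7.6 = 18.85 bar.
Adiabatic: P₂ = P₁(V₁/V₂)^γ = 2.48×7.6^(5/3) = 72.86 bar.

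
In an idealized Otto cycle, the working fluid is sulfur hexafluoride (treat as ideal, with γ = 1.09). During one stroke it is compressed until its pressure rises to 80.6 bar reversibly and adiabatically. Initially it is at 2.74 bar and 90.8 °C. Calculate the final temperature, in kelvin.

T₂ ≈ 481 K

Along an adiabat T P^((1−γ)/γ) is constant, so T₂ = T₁ (P₂/P₁)^((γ−1)/γ).
T₁ = 90.8 °C = 363.9 K.
T₂ = 363.9 × (80.6/2.74)^(0.0826) = 481.2 K.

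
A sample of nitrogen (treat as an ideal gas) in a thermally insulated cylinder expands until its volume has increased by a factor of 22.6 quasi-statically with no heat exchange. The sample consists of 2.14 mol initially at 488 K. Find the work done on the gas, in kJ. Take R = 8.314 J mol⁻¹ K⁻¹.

Adiabatic: T₁V₁^(γ−1) = T₂V₂^(γ−1) ⇒ T₂ = T₁ (V₁/V₂)^(γ−1).
γ = 7/5 for a diatomic ideal gas, so γ−1 = 2/5.
T₂ = 488 × (1/22.6)^(2/5) = 140.2 K.
Q = 0, so ΔU = W_on_gas = nCᵥΔT with Cᵥ = R/(γ−1) = 20.79 J/(mol·K).
ΔU = 2.14 × 20.79 × (140.2 − 488) = -15470 J.

W ≈ -15.5 kJ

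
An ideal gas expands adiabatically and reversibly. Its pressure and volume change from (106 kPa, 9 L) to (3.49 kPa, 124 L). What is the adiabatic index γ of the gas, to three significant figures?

PV^γ = const ⇒ γ = ln(P₂/P₁) / ln(V₁/V₂).
γ = ln(3.49/106) / ln(9/124) = 1.301.

γ ≈ 1.30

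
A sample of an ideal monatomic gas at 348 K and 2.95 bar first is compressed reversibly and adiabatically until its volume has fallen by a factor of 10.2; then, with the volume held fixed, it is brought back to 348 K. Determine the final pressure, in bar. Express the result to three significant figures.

P₃ ≈ 30.1 bar

For a monatomic ideal gas γ = 5/3.
Adiabatic step (PV^γ = const): P₂ = 2.95×10.2^(5/3) = 141.5 bar; T₂ = 348×10.2^(2/3) = 1637 K.
Isochoric: P₃ = P₂(T₃/T₂) = 141.5 × (348/1637) = 30.09 bar.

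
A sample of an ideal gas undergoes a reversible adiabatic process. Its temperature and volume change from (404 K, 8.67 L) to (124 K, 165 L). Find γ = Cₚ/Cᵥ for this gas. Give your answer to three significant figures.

TV^(γ−1) = const ⇒ γ − 1 = ln(T₂/T₁) / ln(V₁/V₂).
γ = 1 + ln(124/404) / ln(8.67/165) = 1.401.

γ ≈ 1.40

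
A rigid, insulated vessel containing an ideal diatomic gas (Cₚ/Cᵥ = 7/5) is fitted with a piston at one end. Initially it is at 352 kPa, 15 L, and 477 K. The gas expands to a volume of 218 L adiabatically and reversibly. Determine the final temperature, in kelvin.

T₂ ≈ 164 K

Adiabatic: T₁V₁^(γ−1) = T₂V₂^(γ−1) ⇒ T₂ = T₁ (V₁/V₂)^(γ−1).
T₂ = 477 × (15/218)^(2/5) = 163.5 K.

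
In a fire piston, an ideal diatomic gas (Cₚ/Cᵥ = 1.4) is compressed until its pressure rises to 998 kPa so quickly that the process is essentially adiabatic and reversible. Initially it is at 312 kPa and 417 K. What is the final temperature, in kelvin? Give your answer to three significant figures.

T₂ ≈ 581 K

Adiabatic: T₂/T₁ = (P₂/P₁)^((γ−1)/γ).
T₂ = 417 × (998/312)^(0.286) = 581.3 K.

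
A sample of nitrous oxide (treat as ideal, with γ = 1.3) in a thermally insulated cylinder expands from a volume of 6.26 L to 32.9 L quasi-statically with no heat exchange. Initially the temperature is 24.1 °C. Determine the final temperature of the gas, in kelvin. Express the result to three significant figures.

T₂ ≈ 181 K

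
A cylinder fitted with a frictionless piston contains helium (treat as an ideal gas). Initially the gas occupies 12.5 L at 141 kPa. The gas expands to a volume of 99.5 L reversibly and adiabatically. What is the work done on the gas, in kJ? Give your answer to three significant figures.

γ = 5/3 for a monatomic ideal gas.
P₂ = P₁(V₁/V₂)^γ = 141×(12.5/99.5)^(5/3) = 4.443 kPa.
For a reversible adiabat, W_by_gas = (P₁V₁ − P₂V₂)/(γ−1).
W_by = (141000×0.0125 − 4443×0.0995) / (2/3) = 1981 J.
W_on_gas = −W_by = -1981 J.

W ≈ -1.98 kJ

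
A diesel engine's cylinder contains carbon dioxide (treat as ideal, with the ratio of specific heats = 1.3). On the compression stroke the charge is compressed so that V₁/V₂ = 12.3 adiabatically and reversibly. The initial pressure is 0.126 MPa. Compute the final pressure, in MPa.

Adiabatic: P₁V₁^γ = P₂V₂^γ ⇒ P₂ = P₁ (V₁/V₂)^γ.
P₂ = 0.126 × 12.3^(1.3) = 3.29 MPa.

P₂ ≈ 3.29 MPa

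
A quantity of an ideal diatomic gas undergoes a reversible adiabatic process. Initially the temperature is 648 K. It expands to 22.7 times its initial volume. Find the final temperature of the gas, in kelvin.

T₂ ≈ 186 K

Adiabatic: T₁V₁^(γ−1) = T₂V₂^(γ−1) ⇒ T₂ = T₁ (V₁/V₂)^(γ−1).
For a diatomic ideal gas γ = 7/5, so γ−1 = 2/5.
T₂ = 648 × (1/22.7)^(2/5) = 185.9 K.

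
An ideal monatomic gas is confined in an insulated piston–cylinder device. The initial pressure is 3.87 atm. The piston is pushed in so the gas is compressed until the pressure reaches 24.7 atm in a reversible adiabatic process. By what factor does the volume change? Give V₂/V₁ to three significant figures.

V₂/V₁ ≈ 0.329

From PV^γ = const, V₂/V₁ = (P₁/P₂)^(1/γ).
For a monatomic ideal gas γ = 5/3.
V₂/V₁ = (3.87/24.7)^(3/5) = 0.3289.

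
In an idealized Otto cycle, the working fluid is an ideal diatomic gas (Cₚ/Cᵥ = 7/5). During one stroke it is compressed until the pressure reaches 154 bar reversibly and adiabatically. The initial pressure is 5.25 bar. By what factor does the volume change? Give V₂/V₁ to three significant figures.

V₂/V₁ ≈ 0.0895

From PV^γ = const, V₂/V₁ = (P₁/P₂)^(1/γ).
V₂/V₁ = (5.25/154)^(5/7) = 0.08951.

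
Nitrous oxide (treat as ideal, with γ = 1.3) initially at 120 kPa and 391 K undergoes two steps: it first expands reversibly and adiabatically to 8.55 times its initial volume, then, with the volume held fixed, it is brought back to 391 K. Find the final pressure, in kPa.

Adiabatic step (PV^γ = const): P₂ = 120×(1/8.55)^(1.3) = 7.373 kPa; T₂ = 391×(1/8.55)^(0.3) = 205.4 K.
Isochoric: P₃ = P₂(T₃/T₂) = 7.373 × (391/205.4) = 14.04 kPa.

P₃ ≈ 14.0 kPa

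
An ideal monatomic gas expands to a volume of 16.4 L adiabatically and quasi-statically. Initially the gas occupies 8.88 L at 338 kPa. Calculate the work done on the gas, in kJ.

γ = 5/3 for a monatomic ideal gas.
P₂ = P₁(V₁/V₂)^γ = 338×(8.88/16.4)^(5/3) = 121.6 kPa.
For a reversible adiabat, W_by_gas = (P₁V₁ − P₂V₂)/(γ−1).
W_by = (338000×0.00888 − 121600×0.0164) / (2/3) = 1511 J.
W_on_gas = −W_by = -1511 J.

W ≈ -1.51 kJ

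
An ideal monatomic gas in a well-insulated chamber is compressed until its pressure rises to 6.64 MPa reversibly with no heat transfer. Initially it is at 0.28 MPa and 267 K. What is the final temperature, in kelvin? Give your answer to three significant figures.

Adiabatic: T₂/T₁ = (P₂/P₁)^((γ−1)/γ).
For a monatomic ideal gas γ = 5/3, so (γ−1)/γ = 2/5.
T₂ = 267 × (6.64/0.28)^(2/5) = 947.4 K.

T₂ ≈ 947 K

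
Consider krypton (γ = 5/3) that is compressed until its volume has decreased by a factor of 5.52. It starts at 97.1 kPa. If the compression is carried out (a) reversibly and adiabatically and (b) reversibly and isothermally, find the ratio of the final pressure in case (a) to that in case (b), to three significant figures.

Isothermal: P_b = P₁(V₁/V₂) = 97.1×5.52.
Adiabatic: P_a = P₁(V₁/V₂)^γ = 97.1×5.52^(5/3).
P_a/P_b = (V₁/V₂)^(γ−1) = 5.52^(2/3) = 3.123.

P_adiabatic / P_isothermal ≈ 3.12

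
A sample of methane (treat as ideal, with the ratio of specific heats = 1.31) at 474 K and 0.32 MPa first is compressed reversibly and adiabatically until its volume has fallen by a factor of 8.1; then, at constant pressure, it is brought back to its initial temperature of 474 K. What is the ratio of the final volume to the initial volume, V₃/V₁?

V₃/V₁ ≈ 0.0645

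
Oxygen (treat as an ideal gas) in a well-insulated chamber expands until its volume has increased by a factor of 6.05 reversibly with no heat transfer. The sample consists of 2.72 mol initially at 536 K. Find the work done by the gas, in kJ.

W ≈ 15.6 kJ

Adiabatic: T₁V₁^(γ−1) = T₂V₂^(γ−1) ⇒ T₂ = T₁ (V₁/V₂)^(γ−1).
γ = 7/5 for a diatomic ideal gas, so γ−1 = 2/5.
T₂ = 536 × (1/6.05)^(2/5) = 260.9 K.
Q = 0, so ΔU = W_on_gas = nCᵥΔT with Cᵥ = R/(γ−1) = 20.79 J/(mol·K).
ΔU = 2.72 × 20.79 × (260.9 − 536) = -15550 J.
Work done by the gas = −ΔU = 15550 J.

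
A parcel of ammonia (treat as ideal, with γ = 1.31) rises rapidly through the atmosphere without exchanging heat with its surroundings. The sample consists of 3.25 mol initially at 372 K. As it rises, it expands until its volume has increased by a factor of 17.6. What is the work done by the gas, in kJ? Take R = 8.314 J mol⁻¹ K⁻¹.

W ≈ 19.1 kJ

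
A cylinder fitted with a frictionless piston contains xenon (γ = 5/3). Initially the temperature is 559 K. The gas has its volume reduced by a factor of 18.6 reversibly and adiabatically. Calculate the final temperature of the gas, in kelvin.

T₂ ≈ 3920 K

Adiabatic: T₁V₁^(γ−1) = T₂V₂^(γ−1) ⇒ T₂ = T₁ (V₁/V₂)^(γ−1).
T₂ = 559 × 18.6^(2/3) = 3924 K.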